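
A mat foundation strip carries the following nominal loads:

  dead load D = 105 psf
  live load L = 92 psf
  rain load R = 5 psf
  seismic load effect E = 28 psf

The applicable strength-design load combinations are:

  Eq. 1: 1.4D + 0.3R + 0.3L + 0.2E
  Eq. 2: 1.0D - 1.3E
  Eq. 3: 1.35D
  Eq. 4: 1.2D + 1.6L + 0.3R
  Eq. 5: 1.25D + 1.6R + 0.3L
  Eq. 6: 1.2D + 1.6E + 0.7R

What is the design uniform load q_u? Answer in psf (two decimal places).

274.70 psf

Eq. 1: 1.4(105) + 0.3(5) + 0.3(92) + 0.2(28) = 181.70
Eq. 2: 1.0(105) - 1.3(28) = 68.60
Eq. 3: 1.35(105) = 141.75
Eq. 4: 1.2(105) + 1.6(92) + 0.3(5) = 274.70
Eq. 5: 1.25(105) + 1.6(5) + 0.3(92) = 166.85
Eq. 6: 1.2(105) + 1.6(28) + 0.7(5) = 174.30
The controlling combination is 4, giving 274.70 psf.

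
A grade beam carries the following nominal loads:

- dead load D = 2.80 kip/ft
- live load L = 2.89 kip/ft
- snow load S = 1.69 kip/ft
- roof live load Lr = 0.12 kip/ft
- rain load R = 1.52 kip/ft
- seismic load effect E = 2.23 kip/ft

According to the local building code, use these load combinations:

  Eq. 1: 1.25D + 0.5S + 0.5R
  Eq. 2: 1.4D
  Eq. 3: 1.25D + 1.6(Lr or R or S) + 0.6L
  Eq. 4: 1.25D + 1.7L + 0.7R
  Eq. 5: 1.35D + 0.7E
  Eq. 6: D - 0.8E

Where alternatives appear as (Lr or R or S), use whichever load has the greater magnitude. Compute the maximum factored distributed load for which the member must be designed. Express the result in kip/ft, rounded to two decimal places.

9.48 kip/ft

(Lr or R or S) → S = 1.69 kip/ft.
Eq. 1: 1.25(2.80) + 0.5(1.69) + 0.5(1.52) = 3.50 + 0.85 + 0.76 = 5.11
Eq. 2: 1.4(2.80) = 3.92
Eq. 3: 1.25(2.80) + 1.6(1.69) + 0.6(2.89) = 7.94
Eq. 4: 1.25(2.80) + 1.7(2.89) + 0.7(1.52) = 9.48
Eq. 5: 1.35(2.80) + 0.7(2.23) = 3.78 + 1.56 = 5.34
Eq. 6: 1.0(2.80) - 0.8(2.23) = 2.80 - 1.78 = 1.02
Maximum is from combination 4.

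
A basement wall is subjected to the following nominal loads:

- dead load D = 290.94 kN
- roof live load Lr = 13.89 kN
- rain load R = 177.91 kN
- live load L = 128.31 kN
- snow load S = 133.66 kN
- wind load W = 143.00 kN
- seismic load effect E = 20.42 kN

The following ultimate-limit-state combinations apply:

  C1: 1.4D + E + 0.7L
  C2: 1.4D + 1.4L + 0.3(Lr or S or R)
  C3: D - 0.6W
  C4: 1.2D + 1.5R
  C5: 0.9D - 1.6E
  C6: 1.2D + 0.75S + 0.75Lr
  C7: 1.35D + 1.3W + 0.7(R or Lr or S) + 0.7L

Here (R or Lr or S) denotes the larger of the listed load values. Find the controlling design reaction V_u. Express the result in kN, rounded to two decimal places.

793.02 kN

(Lr or S or R) → R = 177.91 kN; (R or Lr or S) → R = 177.91 kN.
C1: 1.4(290.94) + 1.0(20.42) + 0.7(128.31) = 517.55
C2: 1.4(290.94) + 1.4(128.31) + 0.3(177.91) = 407.32 + 179.63 + 53.37 = 640.32
C3: 1.0(290.94) - 0.6(143.00) = 290.94 - 85.80 = 205.14
C4: 1.2(290.94) + 1.5(177.91) = 615.99
C5: 0.9(290.94) - 1.6(20.42) = 229.17
C6: 1.2(290.94) + 0.75(133.66) + 0.75(13.89) = 459.79
C7: 1.35(290.94) + 1.3(143.00) + 0.7(177.91) + 0.7(128.31) = 793.02
Maximum is from combination 7.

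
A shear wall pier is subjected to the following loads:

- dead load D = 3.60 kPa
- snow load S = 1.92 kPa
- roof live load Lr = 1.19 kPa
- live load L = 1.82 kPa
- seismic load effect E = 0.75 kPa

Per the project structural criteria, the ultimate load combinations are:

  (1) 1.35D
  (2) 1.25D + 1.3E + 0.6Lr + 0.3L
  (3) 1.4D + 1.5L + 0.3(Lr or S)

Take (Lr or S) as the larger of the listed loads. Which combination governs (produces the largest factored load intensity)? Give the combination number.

Combination 3

(Lr or S) → S = 1.92 kPa.
(1) 1.35(3.60) = 4.86
(2) 1.25(3.60) + 1.3(0.75) + 0.6(1.19) + 0.3(1.82) = 4.50 + 0.98 + 0.71 + 0.55 = 6.74
(3) 1.4(3.60) + 1.5(1.82) + 0.3(1.92) = 5.04 + 2.73 + 0.58 = 8.35
The largest value is 8.35 kPa from combination 3.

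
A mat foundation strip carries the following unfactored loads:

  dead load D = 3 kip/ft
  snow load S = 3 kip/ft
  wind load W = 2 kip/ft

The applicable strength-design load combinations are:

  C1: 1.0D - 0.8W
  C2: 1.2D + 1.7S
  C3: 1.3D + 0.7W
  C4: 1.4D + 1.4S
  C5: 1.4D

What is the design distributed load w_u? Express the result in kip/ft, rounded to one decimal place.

C1: 1.0(3) - 0.8(2) = 3.0 - 1.6 = 1.4
C2: 1.2(3) + 1.7(3) = 3.6 + 5.1 = 8.7
C3: 1.3(3) + 0.7(2) = 3.9 + 1.4 = 5.3
C4: 1.4(3) + 1.4(3) = 4.2 + 4.2 = 8.4
C5: 1.4(3) = 4.2
Maximum is from combination 2.

8.7 kip/ft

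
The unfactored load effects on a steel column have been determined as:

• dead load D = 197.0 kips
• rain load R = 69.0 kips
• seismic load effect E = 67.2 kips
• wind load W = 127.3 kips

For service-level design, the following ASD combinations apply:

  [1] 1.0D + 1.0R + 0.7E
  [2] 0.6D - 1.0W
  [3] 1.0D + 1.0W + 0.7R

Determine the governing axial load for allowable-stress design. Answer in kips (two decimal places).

[1] 1.0(197.0) + 1.0(69.0) + 0.7(67.2) = 197.00 + 69.00 + 47.04 = 313.04
[2] 0.6(197.0) - 1.0(127.3) = 118.20 - 127.30 = -9.10
[3] 1.0(197.0) + 1.0(127.3) + 0.7(69.0) = 197.00 + 127.30 + 48.30 = 372.60
The controlling combination is 3, giving 372.60 kips.

372.60 kips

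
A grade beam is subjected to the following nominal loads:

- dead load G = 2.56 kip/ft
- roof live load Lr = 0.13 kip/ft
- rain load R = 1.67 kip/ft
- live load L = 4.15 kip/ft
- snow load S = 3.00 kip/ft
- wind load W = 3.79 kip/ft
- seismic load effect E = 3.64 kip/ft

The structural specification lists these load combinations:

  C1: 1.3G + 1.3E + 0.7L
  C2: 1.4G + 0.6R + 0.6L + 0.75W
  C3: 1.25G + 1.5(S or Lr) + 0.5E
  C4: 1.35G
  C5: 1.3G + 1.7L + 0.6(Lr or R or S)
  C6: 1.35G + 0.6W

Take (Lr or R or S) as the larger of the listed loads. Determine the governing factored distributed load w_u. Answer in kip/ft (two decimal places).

12.18 kip/ft

(S or Lr) → S = 3.00 kip/ft; (Lr or R or S) → S = 3.00 kip/ft.
C1: 1.3(2.56) + 1.3(3.64) + 0.7(4.15) = 3.33 + 4.73 + 2.91 = 10.97
C2: 1.4(2.56) + 0.6(1.67) + 0.6(4.15) + 0.75(3.79) = 9.92
C3: 1.25(2.56) + 1.5(3.00) + 0.5(3.64) = 3.20 + 4.50 + 1.82 = 9.52
C4: 1.35(2.56) = 3.46
C5: 1.3(2.56) + 1.7(4.15) + 0.6(3.00) = 12.18
C6: 1.35(2.56) + 0.6(3.79) = 3.46 + 2.27 = 5.73
Maximum is from combination 5.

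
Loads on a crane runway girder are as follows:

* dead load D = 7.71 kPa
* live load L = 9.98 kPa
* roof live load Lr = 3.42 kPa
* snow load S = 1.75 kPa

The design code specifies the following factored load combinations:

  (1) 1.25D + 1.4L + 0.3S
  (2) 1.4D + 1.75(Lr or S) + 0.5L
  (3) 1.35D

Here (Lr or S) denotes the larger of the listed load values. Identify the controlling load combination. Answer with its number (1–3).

Combination 1

(Lr or S) → Lr = 3.42 kPa.
(1) 1.25(7.71) + 1.4(9.98) + 0.3(1.75) = 24.13
(2) 1.4(7.71) + 1.75(3.42) + 0.5(9.98) = 21.77
(3) 1.35(7.71) = 10.41
The largest value is 24.13 kPa from combination 1.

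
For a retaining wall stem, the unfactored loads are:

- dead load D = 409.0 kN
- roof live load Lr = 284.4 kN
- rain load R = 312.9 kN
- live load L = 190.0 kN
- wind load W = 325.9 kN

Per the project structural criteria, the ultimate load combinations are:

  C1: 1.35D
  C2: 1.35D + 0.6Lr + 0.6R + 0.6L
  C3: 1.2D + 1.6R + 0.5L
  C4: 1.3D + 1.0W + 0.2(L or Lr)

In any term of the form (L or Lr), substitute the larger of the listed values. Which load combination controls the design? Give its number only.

Combination 3

(L or Lr) → Lr = 284.4 kN.
C1: 1.35(409.0) = 552.15
C2: 1.35(409.0) + 0.6(284.4) + 0.6(312.9) + 0.6(190.0) = 552.15 + 170.64 + 187.74 + 114.00 = 1024.53
C3: 1.2(409.0) + 1.6(312.9) + 0.5(190.0) = 490.80 + 500.64 + 95.00 = 1086.44
C4: 1.3(409.0) + 1.0(325.9) + 0.2(284.4) = 531.70 + 325.90 + 56.88 = 914.48
The largest value is 1086.44 kN from combination 3.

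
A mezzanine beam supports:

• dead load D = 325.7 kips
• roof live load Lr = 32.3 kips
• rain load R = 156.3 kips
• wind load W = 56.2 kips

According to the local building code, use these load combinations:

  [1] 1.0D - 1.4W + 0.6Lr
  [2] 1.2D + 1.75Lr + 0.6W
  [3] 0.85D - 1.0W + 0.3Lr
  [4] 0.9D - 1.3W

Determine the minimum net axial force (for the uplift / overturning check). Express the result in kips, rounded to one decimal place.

220.1 kips

[1] 1.0(325.7) - 1.4(56.2) + 0.6(32.3) = 266.4
[2] 1.2(325.7) + 1.75(32.3) + 0.6(56.2) = 481.1
[3] 0.85(325.7) - 1.0(56.2) + 0.3(32.3) = 230.3
[4] 0.9(325.7) - 1.3(56.2) = 220.1
Combination 4 gives the minimum: 220.1 kips.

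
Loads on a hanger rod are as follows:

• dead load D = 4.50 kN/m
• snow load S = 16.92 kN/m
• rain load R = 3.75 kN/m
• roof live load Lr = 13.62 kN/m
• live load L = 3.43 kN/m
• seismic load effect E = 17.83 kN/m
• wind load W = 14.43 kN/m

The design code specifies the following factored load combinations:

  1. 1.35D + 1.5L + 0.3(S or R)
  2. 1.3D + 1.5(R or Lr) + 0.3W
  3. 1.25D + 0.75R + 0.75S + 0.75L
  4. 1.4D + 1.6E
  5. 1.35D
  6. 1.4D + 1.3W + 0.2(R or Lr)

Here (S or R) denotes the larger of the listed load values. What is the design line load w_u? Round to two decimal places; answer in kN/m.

34.83 kN/m

(S or R) → S = 16.92 kN/m; (R or Lr) → Lr = 13.62 kN/m.
1. 1.35(4.50) + 1.5(3.43) + 0.3(16.92) = 16.30
2. 1.3(4.50) + 1.5(13.62) + 0.3(14.43) = 5.85 + 20.43 + 4.33 = 30.61
3. 1.25(4.50) + 0.75(3.75) + 0.75(16.92) + 0.75(3.43) = 5.63 + 2.81 + 12.69 + 2.57 = 23.70
4. 1.4(4.50) + 1.6(17.83) = 6.30 + 28.53 = 34.83
5. 1.35(4.50) = 6.08
6. 1.4(4.50) + 1.3(14.43) + 0.2(13.62) = 6.30 + 18.76 + 2.72 = 27.78
Maximum is from combination 4.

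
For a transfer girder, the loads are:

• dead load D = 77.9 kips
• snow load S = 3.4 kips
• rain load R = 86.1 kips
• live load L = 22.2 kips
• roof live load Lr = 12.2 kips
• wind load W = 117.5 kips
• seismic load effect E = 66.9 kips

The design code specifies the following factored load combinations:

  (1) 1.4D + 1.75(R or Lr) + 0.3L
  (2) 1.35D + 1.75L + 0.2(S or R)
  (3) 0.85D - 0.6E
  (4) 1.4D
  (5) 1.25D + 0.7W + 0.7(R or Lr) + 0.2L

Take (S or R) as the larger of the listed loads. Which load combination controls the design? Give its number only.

Combination 1

(R or Lr) → R = 86.1 kips; (S or R) → R = 86.1 kips.
(1) 1.4(77.9) + 1.75(86.1) + 0.3(22.2) = 109.06 + 150.68 + 6.66 = 266.40
(2) 1.35(77.9) + 1.75(22.2) + 0.2(86.1) = 105.17 + 38.85 + 17.22 = 161.24
(3) 0.85(77.9) - 0.6(66.9) = 66.22 - 40.14 = 26.08
(4) 1.4(77.9) = 109.06
(5) 1.25(77.9) + 0.7(117.5) + 0.7(86.1) + 0.2(22.2) = 97.38 + 82.25 + 60.27 + 4.44 = 244.34
The largest value is 266.40 kips from combination 1.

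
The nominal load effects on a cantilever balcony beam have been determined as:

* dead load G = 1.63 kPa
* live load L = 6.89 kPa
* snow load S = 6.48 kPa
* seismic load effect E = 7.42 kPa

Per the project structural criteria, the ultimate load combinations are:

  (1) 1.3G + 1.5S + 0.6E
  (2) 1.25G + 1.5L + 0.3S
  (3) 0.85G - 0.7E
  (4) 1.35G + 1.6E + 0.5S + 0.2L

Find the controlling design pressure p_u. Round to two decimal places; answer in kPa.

18.69 kPa

(1) 1.3(1.63) + 1.5(6.48) + 0.6(7.42) = 2.12 + 9.72 + 4.45 = 16.29
(2) 1.25(1.63) + 1.5(6.89) + 0.3(6.48) = 2.04 + 10.34 + 1.94 = 14.32
(3) 0.85(1.63) - 0.7(7.42) = -3.81
(4) 1.35(1.63) + 1.6(7.42) + 0.5(6.48) + 0.2(6.89) = 2.20 + 11.87 + 3.24 + 1.38 = 18.69
The controlling combination is 4, giving 18.69 kPa.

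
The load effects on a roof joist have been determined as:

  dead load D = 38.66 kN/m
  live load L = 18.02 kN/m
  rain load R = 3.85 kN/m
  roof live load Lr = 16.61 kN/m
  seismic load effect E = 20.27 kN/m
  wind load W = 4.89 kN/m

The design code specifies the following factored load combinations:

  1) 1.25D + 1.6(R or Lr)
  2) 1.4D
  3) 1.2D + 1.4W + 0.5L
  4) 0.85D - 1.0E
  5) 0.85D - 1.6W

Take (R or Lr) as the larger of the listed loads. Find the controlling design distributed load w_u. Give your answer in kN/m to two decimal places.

(R or Lr) → Lr = 16.61 kN/m.
1) 1.25(38.66) + 1.6(16.61) = 74.90
2) 1.4(38.66) = 54.12
3) 1.2(38.66) + 1.4(4.89) + 0.5(18.02) = 46.39 + 6.85 + 9.01 = 62.25
4) 0.85(38.66) - 1.0(20.27) = 32.86 - 20.27 = 12.59
5) 0.85(38.66) - 1.6(4.89) = 32.86 - 7.82 = 25.04
Maximum is from combination 1.

74.90 kN/m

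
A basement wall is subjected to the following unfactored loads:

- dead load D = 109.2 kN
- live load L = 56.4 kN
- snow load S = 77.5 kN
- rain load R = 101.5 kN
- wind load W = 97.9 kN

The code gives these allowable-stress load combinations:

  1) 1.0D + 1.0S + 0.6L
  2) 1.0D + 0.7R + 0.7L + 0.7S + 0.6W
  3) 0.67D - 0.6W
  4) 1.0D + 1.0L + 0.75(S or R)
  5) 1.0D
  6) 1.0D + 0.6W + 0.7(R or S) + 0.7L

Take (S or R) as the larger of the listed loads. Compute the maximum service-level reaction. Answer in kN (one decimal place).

(S or R) → R = 101.5 kN; (R or S) → R = 101.5 kN.
1) 1.0(109.2) + 1.0(77.5) + 0.6(56.4) = 109.2 + 77.5 + 33.8 = 220.5
2) 1.0(109.2) + 0.7(101.5) + 0.7(56.4) + 0.7(77.5) + 0.6(97.9) = 332.7
3) 0.67(109.2) - 0.6(97.9) = 14.4
4) 1.0(109.2) + 1.0(56.4) + 0.75(101.5) = 109.2 + 56.4 + 76.1 = 241.7
5) 1.0(109.2) = 109.2
6) 1.0(109.2) + 0.6(97.9) + 0.7(101.5) + 0.7(56.4) = 109.2 + 58.7 + 71.1 + 39.5 = 278.5
Combination 2 governs: V = 332.7 kN.

332.7 kN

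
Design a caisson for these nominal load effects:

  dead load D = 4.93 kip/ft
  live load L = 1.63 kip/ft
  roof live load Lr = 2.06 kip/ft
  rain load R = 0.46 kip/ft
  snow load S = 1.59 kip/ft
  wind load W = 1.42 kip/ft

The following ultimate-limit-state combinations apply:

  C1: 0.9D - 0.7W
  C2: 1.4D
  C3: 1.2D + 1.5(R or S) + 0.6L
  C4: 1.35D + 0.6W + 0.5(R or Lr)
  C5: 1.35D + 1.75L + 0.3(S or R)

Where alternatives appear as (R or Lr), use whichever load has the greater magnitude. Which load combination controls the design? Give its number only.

Combination 5

(R or S) → S = 1.59 kip/ft; (R or Lr) → Lr = 2.06 kip/ft; (S or R) → S = 1.59 kip/ft.
C1: 0.9(4.93) - 0.7(1.42) = 3.44
C2: 1.4(4.93) = 6.90
C3: 1.2(4.93) + 1.5(1.59) + 0.6(1.63) = 9.28
C4: 1.35(4.93) + 0.6(1.42) + 0.5(2.06) = 8.54
C5: 1.35(4.93) + 1.75(1.63) + 0.3(1.59) = 9.99
The largest value is 9.99 kip/ft from combination 5.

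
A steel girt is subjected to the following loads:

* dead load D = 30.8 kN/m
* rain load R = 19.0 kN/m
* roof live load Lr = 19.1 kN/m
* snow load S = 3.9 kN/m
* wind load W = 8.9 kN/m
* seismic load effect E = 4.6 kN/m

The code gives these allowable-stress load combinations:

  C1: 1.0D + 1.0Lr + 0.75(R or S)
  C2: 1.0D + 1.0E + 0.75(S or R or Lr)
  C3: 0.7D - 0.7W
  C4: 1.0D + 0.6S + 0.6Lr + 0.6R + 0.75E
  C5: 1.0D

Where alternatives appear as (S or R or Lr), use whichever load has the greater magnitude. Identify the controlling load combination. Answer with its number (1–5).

Combination 1

(R or S) → R = 19.0 kN/m; (S or R or Lr) → Lr = 19.1 kN/m.
C1: 1.0(30.8) + 1.0(19.1) + 0.75(19.0) = 64.2
C2: 1.0(30.8) + 1.0(4.6) + 0.75(19.1) = 49.7
C3: 0.7(30.8) - 0.7(8.9) = 15.3
C4: 1.0(30.8) + 0.6(3.9) + 0.6(19.1) + 0.6(19.0) + 0.75(4.6) = 59.5
C5: 1.0(30.8) = 30.8
The largest value is 64.2 kN/m from combination 1.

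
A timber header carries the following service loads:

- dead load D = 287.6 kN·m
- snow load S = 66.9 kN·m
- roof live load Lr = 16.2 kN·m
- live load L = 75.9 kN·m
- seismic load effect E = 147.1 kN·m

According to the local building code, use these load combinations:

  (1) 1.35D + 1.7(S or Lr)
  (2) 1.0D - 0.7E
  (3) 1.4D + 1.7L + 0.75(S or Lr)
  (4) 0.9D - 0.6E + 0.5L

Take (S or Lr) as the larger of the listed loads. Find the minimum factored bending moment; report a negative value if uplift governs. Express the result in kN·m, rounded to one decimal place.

(S or Lr) → S = 66.9 kN·m.
(1) 1.35(287.6) + 1.7(66.9) = 388.3 + 113.7 = 502.0
(2) 1.0(287.6) - 0.7(147.1) = 287.6 - 103.0 = 184.6
(3) 1.4(287.6) + 1.7(75.9) + 0.75(66.9) = 402.6 + 129.0 + 50.2 = 581.8
(4) 0.9(287.6) - 0.6(147.1) + 0.5(75.9) = 258.8 - 88.3 + 38.0 = 208.5
Combination 2 gives the minimum: 184.6 kN·m.

184.6 kN·m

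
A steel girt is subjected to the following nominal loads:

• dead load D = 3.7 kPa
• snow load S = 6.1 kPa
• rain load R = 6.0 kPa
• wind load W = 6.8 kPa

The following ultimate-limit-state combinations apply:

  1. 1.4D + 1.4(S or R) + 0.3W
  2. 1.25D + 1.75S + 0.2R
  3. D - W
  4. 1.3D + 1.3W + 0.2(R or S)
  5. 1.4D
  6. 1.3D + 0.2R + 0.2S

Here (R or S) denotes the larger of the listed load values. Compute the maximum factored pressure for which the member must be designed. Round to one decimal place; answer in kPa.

16.5 kPa

(S or R) → S = 6.1 kPa; (R or S) → S = 6.1 kPa.
1. 1.4(3.7) + 1.4(6.1) + 0.3(6.8) = 15.8
2. 1.25(3.7) + 1.75(6.1) + 0.2(6.0) = 4.6 + 10.7 + 1.2 = 16.5
3. 1.0(3.7) - 1.0(6.8) = 3.7 - 6.8 = -3.1
4. 1.3(3.7) + 1.3(6.8) + 0.2(6.1) = 14.9
5. 1.4(3.7) = 5.2
6. 1.3(3.7) + 0.2(6.0) + 0.2(6.1) = 4.8 + 1.2 + 1.2 = 7.2
Combination 2 governs: p_u = 16.5 kPa.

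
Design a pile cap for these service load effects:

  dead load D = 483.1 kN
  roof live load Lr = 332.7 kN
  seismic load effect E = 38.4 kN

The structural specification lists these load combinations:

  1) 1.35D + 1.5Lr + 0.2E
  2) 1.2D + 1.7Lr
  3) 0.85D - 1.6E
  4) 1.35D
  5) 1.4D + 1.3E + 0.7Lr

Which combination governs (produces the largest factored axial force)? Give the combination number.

1) 1.35(483.1) + 1.5(332.7) + 0.2(38.4) = 1158.9
2) 1.2(483.1) + 1.7(332.7) = 579.7 + 565.6 = 1145.3
3) 0.85(483.1) - 1.6(38.4) = 410.6 - 61.4 = 349.2
4) 1.35(483.1) = 652.2
5) 1.4(483.1) + 1.3(38.4) + 0.7(332.7) = 959.2
The largest value is 1158.9 kN from combination 1.

Combination 1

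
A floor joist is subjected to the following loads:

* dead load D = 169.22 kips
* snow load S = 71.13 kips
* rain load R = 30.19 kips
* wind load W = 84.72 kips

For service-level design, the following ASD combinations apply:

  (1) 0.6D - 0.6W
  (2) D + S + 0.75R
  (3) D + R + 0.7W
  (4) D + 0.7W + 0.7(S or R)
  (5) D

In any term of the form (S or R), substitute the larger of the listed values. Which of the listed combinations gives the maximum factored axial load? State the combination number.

(S or R) → S = 71.13 kips.
(1) 0.6(169.22) - 0.6(84.72) = 101.53 - 50.83 = 50.70
(2) 1.0(169.22) + 1.0(71.13) + 0.75(30.19) = 169.22 + 71.13 + 22.64 = 262.99
(3) 1.0(169.22) + 1.0(30.19) + 0.7(84.72) = 169.22 + 30.19 + 59.30 = 258.71
(4) 1.0(169.22) + 0.7(84.72) + 0.7(71.13) = 278.32
(5) 1.0(169.22) = 169.22
The largest value is 278.32 kips from combination 4.

Combination 4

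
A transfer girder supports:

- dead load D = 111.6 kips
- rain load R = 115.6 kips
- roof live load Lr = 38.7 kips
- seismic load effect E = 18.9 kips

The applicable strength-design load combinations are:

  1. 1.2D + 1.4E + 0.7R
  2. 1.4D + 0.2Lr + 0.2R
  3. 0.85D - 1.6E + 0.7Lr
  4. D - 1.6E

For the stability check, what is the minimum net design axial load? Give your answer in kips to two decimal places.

81.36 kips

1. 1.2(111.6) + 1.4(18.9) + 0.7(115.6) = 241.30
2. 1.4(111.6) + 0.2(38.7) + 0.2(115.6) = 187.10
3. 0.85(111.6) - 1.6(18.9) + 0.7(38.7) = 91.71
4. 1.0(111.6) - 1.6(18.9) = 81.36
Combination 4 gives the minimum: 81.36 kips.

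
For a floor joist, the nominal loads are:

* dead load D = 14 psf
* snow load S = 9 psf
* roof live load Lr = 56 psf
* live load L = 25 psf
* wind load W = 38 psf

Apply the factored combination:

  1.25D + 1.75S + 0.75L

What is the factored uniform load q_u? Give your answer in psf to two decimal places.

52.00 psf

1.25(14) + 1.75(9) + 0.75(25) = 17.50 + 15.75 + 18.75 = 52.00
q_u = 52.00 psf.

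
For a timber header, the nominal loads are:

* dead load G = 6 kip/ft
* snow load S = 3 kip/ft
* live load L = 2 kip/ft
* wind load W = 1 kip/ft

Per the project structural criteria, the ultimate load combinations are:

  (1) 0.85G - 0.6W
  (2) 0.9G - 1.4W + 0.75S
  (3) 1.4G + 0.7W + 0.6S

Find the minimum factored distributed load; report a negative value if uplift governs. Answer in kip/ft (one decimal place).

(1) 0.85(6) - 0.6(1) = 5.1 - 0.6 = 4.5
(2) 0.9(6) - 1.4(1) + 0.75(3) = 5.4 - 1.4 + 2.3 = 6.3
(3) 1.4(6) + 0.7(1) + 0.6(3) = 8.4 + 0.7 + 1.8 = 10.9
Combination 1 gives the minimum: 4.5 kip/ft.

4.5 kip/ft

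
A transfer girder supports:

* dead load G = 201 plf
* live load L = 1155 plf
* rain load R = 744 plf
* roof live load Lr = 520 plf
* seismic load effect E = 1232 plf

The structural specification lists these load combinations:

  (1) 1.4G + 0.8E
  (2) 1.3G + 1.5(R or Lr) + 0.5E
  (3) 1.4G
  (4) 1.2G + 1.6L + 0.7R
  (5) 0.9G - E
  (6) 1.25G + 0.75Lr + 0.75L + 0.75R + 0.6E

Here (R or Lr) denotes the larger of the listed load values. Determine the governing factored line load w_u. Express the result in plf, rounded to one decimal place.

(R or Lr) → R = 744 plf.
(1) 1.4(201) + 0.8(1232) = 281.4 + 985.6 = 1267.0
(2) 1.3(201) + 1.5(744) + 0.5(1232) = 261.3 + 1116.0 + 616.0 = 1993.3
(3) 1.4(201) = 281.4
(4) 1.2(201) + 1.6(1155) + 0.7(744) = 241.2 + 1848.0 + 520.8 = 2610.0
(5) 0.9(201) - 1.0(1232) = 180.9 - 1232.0 = -1051.1
(6) 1.25(201) + 0.75(520) + 0.75(1155) + 0.75(744) + 0.6(1232) = 2804.7
Maximum is from combination 6.

2804.7 plf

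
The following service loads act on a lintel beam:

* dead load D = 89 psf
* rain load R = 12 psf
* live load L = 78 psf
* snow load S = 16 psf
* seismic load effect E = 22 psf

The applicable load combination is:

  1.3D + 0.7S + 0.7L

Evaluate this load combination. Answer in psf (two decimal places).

1.3(89) + 0.7(16) + 0.7(78) = 115.70 + 11.20 + 54.60 = 181.50
q_u = 181.50 psf.

181.50 psf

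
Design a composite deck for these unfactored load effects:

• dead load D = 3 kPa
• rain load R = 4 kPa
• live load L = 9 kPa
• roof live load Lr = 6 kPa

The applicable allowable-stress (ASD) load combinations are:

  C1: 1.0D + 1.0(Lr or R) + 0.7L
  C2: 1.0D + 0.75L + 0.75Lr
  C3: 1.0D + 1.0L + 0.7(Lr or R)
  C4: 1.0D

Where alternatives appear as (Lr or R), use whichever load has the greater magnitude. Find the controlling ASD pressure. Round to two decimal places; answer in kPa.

(Lr or R) → Lr = 6 kPa.
C1: 1.0(3) + 1.0(6) + 0.7(9) = 15.30
C2: 1.0(3) + 0.75(9) + 0.75(6) = 14.25
C3: 1.0(3) + 1.0(9) + 0.7(6) = 16.20
C4: 1.0(3) = 3.00
Combination 3 governs: p = 16.20 kPa.

16.20 kPa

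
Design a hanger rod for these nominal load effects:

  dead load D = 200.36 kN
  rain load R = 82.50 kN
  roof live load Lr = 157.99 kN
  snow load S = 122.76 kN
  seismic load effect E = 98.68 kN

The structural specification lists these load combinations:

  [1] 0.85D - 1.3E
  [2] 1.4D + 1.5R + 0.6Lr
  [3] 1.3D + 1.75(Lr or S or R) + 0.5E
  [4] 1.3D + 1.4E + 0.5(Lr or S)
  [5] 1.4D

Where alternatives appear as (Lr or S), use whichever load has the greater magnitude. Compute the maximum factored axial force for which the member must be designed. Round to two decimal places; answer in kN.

(Lr or S or R) → Lr = 157.99 kN; (Lr or S) → Lr = 157.99 kN.
[1] 0.85(200.36) - 1.3(98.68) = 42.02
[2] 1.4(200.36) + 1.5(82.50) + 0.6(157.99) = 499.05
[3] 1.3(200.36) + 1.75(157.99) + 0.5(98.68) = 586.29
[4] 1.3(200.36) + 1.4(98.68) + 0.5(157.99) = 477.62
[5] 1.4(200.36) = 280.50
Maximum is from combination 3.

586.29 kN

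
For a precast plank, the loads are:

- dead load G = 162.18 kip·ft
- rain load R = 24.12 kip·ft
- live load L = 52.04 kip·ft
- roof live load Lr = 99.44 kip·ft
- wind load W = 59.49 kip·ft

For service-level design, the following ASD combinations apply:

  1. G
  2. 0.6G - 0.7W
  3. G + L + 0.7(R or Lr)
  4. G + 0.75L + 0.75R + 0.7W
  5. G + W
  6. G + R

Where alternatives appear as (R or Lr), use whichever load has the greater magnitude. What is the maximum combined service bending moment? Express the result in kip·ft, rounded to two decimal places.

(R or Lr) → Lr = 99.44 kip·ft.
1. 1.0(162.18) = 162.18
2. 0.6(162.18) - 0.7(59.49) = 97.31 - 41.64 = 55.67
3. 1.0(162.18) + 1.0(52.04) + 0.7(99.44) = 162.18 + 52.04 + 69.61 = 283.83
4. 1.0(162.18) + 0.75(52.04) + 0.75(24.12) + 0.7(59.49) = 162.18 + 39.03 + 18.09 + 41.64 = 260.94
5. 1.0(162.18) + 1.0(59.49) = 162.18 + 59.49 = 221.67
6. 1.0(162.18) + 1.0(24.12) = 162.18 + 24.12 = 186.30
Maximum is from combination 3.

283.83 kip·ft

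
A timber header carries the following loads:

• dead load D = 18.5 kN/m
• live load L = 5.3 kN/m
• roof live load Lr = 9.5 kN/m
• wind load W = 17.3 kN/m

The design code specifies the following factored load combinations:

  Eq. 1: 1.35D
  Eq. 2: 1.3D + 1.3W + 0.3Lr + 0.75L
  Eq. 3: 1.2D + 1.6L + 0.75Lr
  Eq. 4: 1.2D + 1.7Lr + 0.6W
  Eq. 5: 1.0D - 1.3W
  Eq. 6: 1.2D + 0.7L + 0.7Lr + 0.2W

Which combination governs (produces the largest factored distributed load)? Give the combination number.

Eq. 1: 1.35(18.5) = 25.0
Eq. 2: 1.3(18.5) + 1.3(17.3) + 0.3(9.5) + 0.75(5.3) = 53.4
Eq. 3: 1.2(18.5) + 1.6(5.3) + 0.75(9.5) = 22.2 + 8.5 + 7.1 = 37.8
Eq. 4: 1.2(18.5) + 1.7(9.5) + 0.6(17.3) = 48.7
Eq. 5: 1.0(18.5) - 1.3(17.3) = 18.5 - 22.5 = -4.0
Eq. 6: 1.2(18.5) + 0.7(5.3) + 0.7(9.5) + 0.2(17.3) = 36.0
The largest value is 53.4 kN/m from combination 2.

Combination 2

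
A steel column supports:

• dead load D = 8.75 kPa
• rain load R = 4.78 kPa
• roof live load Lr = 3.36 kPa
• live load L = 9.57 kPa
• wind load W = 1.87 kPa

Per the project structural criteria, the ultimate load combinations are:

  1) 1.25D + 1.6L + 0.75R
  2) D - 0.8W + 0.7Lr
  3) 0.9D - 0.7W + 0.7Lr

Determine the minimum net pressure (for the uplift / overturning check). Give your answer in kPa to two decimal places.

1) 1.25(8.75) + 1.6(9.57) + 0.75(4.78) = 29.83
2) 1.0(8.75) - 0.8(1.87) + 0.7(3.36) = 9.61
3) 0.9(8.75) - 0.7(1.87) + 0.7(3.36) = 8.92
Combination 3 gives the minimum: 8.92 kPa.

8.92 kPa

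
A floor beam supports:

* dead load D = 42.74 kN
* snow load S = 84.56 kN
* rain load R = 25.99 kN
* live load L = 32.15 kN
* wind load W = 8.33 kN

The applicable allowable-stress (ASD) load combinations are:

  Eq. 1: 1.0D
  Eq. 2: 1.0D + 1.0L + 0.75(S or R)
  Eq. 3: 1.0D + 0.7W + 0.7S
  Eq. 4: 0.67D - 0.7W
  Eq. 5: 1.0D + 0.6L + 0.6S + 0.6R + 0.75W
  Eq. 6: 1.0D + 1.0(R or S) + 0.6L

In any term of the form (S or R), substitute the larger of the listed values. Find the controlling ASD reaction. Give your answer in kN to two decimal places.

(S or R) → S = 84.56 kN; (R or S) → S = 84.56 kN.
Eq. 1: 1.0(42.74) = 42.74
Eq. 2: 1.0(42.74) + 1.0(32.15) + 0.75(84.56) = 42.74 + 32.15 + 63.42 = 138.31
Eq. 3: 1.0(42.74) + 0.7(8.33) + 0.7(84.56) = 42.74 + 5.83 + 59.19 = 107.76
Eq. 4: 0.67(42.74) - 0.7(8.33) = 22.80
Eq. 5: 1.0(42.74) + 0.6(32.15) + 0.6(84.56) + 0.6(25.99) + 0.75(8.33) = 42.74 + 19.29 + 50.74 + 15.59 + 6.25 = 134.61
Eq. 6: 1.0(42.74) + 1.0(84.56) + 0.6(32.15) = 42.74 + 84.56 + 19.29 = 146.59
Maximum is from combination 6.

146.59 kN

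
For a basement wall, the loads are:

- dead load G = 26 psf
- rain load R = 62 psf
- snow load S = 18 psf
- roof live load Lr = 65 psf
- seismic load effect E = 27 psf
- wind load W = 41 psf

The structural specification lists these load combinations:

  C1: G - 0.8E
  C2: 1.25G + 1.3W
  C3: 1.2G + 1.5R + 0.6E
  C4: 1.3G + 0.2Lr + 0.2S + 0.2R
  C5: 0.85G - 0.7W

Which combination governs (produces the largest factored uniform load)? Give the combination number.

Combination 3

C1: 1.0(26) - 0.8(27) = 26.0 - 21.6 = 4.4
C2: 1.25(26) + 1.3(41) = 32.5 + 53.3 = 85.8
C3: 1.2(26) + 1.5(62) + 0.6(27) = 31.2 + 93.0 + 16.2 = 140.4
C4: 1.3(26) + 0.2(65) + 0.2(18) + 0.2(62) = 33.8 + 13.0 + 3.6 + 12.4 = 62.8
C5: 0.85(26) - 0.7(41) = 22.1 - 28.7 = -6.6
The largest value is 140.4 psf from combination 3.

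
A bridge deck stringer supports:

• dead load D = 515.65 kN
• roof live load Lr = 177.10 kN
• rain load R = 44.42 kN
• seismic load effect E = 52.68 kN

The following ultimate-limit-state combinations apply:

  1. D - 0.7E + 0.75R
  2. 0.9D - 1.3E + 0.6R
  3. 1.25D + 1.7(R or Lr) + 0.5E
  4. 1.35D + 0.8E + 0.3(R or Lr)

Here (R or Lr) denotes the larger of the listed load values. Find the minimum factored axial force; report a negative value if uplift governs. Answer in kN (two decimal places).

422.25 kN

(R or Lr) → Lr = 177.10 kN.
1. 1.0(515.65) - 0.7(52.68) + 0.75(44.42) = 515.65 - 36.88 + 33.32 = 512.09
2. 0.9(515.65) - 1.3(52.68) + 0.6(44.42) = 422.25
3. 1.25(515.65) + 1.7(177.10) + 0.5(52.68) = 644.56 + 301.07 + 26.34 = 971.97
4. 1.35(515.65) + 0.8(52.68) + 0.3(177.10) = 696.13 + 42.14 + 53.13 = 791.40
Combination 2 gives the minimum: 422.25 kN.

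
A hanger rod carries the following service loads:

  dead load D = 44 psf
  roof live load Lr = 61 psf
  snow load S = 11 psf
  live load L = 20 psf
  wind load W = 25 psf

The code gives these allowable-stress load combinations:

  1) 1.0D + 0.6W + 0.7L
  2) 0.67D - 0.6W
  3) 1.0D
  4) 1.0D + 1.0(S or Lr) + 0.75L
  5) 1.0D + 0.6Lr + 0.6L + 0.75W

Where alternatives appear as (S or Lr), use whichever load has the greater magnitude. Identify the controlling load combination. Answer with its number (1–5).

(S or Lr) → Lr = 61 psf.
1) 1.0(44) + 0.6(25) + 0.7(20) = 73.00
2) 0.67(44) - 0.6(25) = 14.48
3) 1.0(44) = 44.00
4) 1.0(44) + 1.0(61) + 0.75(20) = 120.00
5) 1.0(44) + 0.6(61) + 0.6(20) + 0.75(25) = 111.35
The largest value is 120.00 psf from combination 4.

Combination 4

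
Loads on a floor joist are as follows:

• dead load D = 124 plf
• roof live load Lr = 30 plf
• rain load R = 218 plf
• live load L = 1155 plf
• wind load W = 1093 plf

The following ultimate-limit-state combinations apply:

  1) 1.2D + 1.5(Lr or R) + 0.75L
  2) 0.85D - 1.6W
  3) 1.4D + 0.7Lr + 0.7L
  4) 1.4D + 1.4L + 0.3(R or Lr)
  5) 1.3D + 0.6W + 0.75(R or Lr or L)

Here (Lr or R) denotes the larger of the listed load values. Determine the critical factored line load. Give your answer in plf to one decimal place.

1856.0 plf

(Lr or R) → R = 218 plf; (R or Lr) → R = 218 plf; (R or Lr or L) → L = 1155 plf.
1) 1.2(124) + 1.5(218) + 0.75(1155) = 148.8 + 327.0 + 866.3 = 1342.1
2) 0.85(124) - 1.6(1093) = 105.4 - 1748.8 = -1643.4
3) 1.4(124) + 0.7(30) + 0.7(1155) = 173.6 + 21.0 + 808.5 = 1003.1
4) 1.4(124) + 1.4(1155) + 0.3(218) = 173.6 + 1617.0 + 65.4 = 1856.0
5) 1.3(124) + 0.6(1093) + 0.75(1155) = 161.2 + 655.8 + 866.3 = 1683.3
Combination 4 governs: w_u = 1856.0 plf.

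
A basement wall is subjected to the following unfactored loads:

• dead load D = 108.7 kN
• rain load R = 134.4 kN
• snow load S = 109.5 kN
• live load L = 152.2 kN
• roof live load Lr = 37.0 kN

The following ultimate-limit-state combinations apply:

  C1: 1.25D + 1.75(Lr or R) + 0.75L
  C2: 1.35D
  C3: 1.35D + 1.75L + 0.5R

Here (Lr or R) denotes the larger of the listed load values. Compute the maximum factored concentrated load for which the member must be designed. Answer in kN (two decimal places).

(Lr or R) → R = 134.4 kN.
C1: 1.25(108.7) + 1.75(134.4) + 0.75(152.2) = 485.23
C2: 1.35(108.7) = 146.75
C3: 1.35(108.7) + 1.75(152.2) + 0.5(134.4) = 480.30
The controlling combination is 1, giving 485.23 kN.

485.23 kN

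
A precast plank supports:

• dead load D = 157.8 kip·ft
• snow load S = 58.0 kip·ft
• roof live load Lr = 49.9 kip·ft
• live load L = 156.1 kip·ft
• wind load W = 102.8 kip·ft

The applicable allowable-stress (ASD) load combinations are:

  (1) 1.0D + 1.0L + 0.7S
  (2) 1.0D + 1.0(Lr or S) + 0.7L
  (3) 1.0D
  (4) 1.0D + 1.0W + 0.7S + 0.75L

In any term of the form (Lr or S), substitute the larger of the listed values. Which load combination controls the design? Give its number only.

(Lr or S) → S = 58.0 kip·ft.
(1) 1.0(157.8) + 1.0(156.1) + 0.7(58.0) = 354.50
(2) 1.0(157.8) + 1.0(58.0) + 0.7(156.1) = 325.07
(3) 1.0(157.8) = 157.80
(4) 1.0(157.8) + 1.0(102.8) + 0.7(58.0) + 0.75(156.1) = 418.28
The largest value is 418.28 kip·ft from combination 4.

Combination 4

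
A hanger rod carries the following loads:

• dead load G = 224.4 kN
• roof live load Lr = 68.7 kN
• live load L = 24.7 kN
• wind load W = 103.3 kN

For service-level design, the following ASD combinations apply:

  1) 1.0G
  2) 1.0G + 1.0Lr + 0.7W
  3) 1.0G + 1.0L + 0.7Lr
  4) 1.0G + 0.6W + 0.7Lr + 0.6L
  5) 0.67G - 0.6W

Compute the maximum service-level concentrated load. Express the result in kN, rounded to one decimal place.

365.4 kN

1) 1.0(224.4) = 224.4
2) 1.0(224.4) + 1.0(68.7) + 0.7(103.3) = 224.4 + 68.7 + 72.3 = 365.4
3) 1.0(224.4) + 1.0(24.7) + 0.7(68.7) = 224.4 + 24.7 + 48.1 = 297.2
4) 1.0(224.4) + 0.6(103.3) + 0.7(68.7) + 0.6(24.7) = 224.4 + 62.0 + 48.1 + 14.8 = 349.3
5) 0.67(224.4) - 0.6(103.3) = 88.4
The controlling combination is 2, giving 365.4 kN.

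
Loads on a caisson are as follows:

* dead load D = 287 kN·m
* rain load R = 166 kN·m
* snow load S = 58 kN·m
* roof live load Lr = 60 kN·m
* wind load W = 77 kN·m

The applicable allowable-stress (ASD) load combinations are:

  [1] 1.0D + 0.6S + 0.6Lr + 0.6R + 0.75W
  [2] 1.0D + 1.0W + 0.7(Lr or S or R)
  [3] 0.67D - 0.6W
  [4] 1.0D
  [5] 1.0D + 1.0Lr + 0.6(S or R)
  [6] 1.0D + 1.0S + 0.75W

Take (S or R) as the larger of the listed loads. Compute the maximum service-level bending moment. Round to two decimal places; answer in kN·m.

(Lr or S or R) → R = 166 kN·m; (S or R) → R = 166 kN·m.
[1] 1.0(287) + 0.6(58) + 0.6(60) + 0.6(166) + 0.75(77) = 287.00 + 34.80 + 36.00 + 99.60 + 57.75 = 515.15
[2] 1.0(287) + 1.0(77) + 0.7(166) = 287.00 + 77.00 + 116.20 = 480.20
[3] 0.67(287) - 0.6(77) = 192.29 - 46.20 = 146.09
[4] 1.0(287) = 287.00
[5] 1.0(287) + 1.0(60) + 0.6(166) = 287.00 + 60.00 + 99.60 = 446.60
[6] 1.0(287) + 1.0(58) + 0.75(77) = 287.00 + 58.00 + 57.75 = 402.75
Maximum is from combination 1.

515.15 kN·m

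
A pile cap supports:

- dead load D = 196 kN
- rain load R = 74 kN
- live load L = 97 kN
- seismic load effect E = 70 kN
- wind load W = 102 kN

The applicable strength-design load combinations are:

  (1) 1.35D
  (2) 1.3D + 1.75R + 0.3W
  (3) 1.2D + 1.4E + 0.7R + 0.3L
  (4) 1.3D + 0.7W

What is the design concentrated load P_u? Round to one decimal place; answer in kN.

(1) 1.35(196) = 264.6
(2) 1.3(196) + 1.75(74) + 0.3(102) = 254.8 + 129.5 + 30.6 = 414.9
(3) 1.2(196) + 1.4(70) + 0.7(74) + 0.3(97) = 235.2 + 98.0 + 51.8 + 29.1 = 414.1
(4) 1.3(196) + 0.7(102) = 254.8 + 71.4 = 326.2
Maximum is from combination 2.

414.9 kN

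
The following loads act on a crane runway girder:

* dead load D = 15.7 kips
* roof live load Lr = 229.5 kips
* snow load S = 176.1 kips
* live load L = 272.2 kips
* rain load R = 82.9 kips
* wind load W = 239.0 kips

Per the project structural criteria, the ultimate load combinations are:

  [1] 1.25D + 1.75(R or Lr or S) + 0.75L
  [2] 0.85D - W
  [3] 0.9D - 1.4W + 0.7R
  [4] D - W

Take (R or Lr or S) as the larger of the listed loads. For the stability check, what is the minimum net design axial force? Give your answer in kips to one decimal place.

-262.4 kips

(R or Lr or S) → Lr = 229.5 kips.
[1] 1.25(15.7) + 1.75(229.5) + 0.75(272.2) = 19.6 + 401.6 + 204.2 = 625.4
[2] 0.85(15.7) - 1.0(239.0) = 13.3 - 239.0 = -225.7
[3] 0.9(15.7) - 1.4(239.0) + 0.7(82.9) = -262.4
[4] 1.0(15.7) - 1.0(239.0) = 15.7 - 239.0 = -223.3
Combination 3 gives the minimum: -262.4 kips.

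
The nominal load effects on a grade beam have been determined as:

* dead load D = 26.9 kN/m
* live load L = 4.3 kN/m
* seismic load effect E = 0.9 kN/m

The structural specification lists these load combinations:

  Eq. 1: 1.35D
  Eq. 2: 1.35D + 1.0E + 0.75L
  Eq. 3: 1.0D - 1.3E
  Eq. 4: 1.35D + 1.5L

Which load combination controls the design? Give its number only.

Combination 4

Eq. 1: 1.35(26.9) = 36.32
Eq. 2: 1.35(26.9) + 1.0(0.9) + 0.75(4.3) = 40.44
Eq. 3: 1.0(26.9) - 1.3(0.9) = 26.90 - 1.17 = 25.73
Eq. 4: 1.35(26.9) + 1.5(4.3) = 36.32 + 6.45 = 42.77
The largest value is 42.77 kN/m from combination 4.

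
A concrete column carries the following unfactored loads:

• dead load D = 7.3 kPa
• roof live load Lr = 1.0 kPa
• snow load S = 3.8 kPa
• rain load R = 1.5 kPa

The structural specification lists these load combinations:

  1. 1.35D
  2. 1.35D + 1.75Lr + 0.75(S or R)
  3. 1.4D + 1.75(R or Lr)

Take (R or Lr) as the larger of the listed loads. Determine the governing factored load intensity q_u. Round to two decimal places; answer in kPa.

(S or R) → S = 3.8 kPa; (R or Lr) → R = 1.5 kPa.
1. 1.35(7.3) = 9.86
2. 1.35(7.3) + 1.75(1.0) + 0.75(3.8) = 9.86 + 1.75 + 2.85 = 14.46
3. 1.4(7.3) + 1.75(1.5) = 10.22 + 2.63 = 12.85
Maximum is from combination 2.

14.46 kPa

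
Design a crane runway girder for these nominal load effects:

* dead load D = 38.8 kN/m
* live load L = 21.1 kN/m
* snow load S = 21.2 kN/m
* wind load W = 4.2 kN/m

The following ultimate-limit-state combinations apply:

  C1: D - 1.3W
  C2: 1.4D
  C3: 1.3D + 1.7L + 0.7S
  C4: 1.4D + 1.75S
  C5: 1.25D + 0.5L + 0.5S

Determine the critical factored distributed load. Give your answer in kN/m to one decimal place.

C1: 1.0(38.8) - 1.3(4.2) = 38.8 - 5.5 = 33.3
C2: 1.4(38.8) = 54.3
C3: 1.3(38.8) + 1.7(21.1) + 0.7(21.2) = 101.2
C4: 1.4(38.8) + 1.75(21.2) = 54.3 + 37.1 = 91.4
C5: 1.25(38.8) + 0.5(21.1) + 0.5(21.2) = 48.5 + 10.6 + 10.6 = 69.7
Maximum is from combination 3.

101.2 kN/m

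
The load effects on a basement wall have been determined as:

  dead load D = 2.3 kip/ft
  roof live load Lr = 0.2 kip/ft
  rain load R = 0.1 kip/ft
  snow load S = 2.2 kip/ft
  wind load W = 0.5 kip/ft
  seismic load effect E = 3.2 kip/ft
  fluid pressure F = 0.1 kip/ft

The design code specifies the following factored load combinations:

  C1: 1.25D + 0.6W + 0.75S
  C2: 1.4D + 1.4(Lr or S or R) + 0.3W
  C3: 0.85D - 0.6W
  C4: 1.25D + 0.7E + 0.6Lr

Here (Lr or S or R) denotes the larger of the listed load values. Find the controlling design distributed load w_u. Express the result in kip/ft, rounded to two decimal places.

(Lr or S or R) → S = 2.2 kip/ft.
C1: 1.25(2.3) + 0.6(0.5) + 0.75(2.2) = 2.88 + 0.30 + 1.65 = 4.83
C2: 1.4(2.3) + 1.4(2.2) + 0.3(0.5) = 3.22 + 3.08 + 0.15 = 6.45
C3: 0.85(2.3) - 0.6(0.5) = 1.96 - 0.30 = 1.66
C4: 1.25(2.3) + 0.7(3.2) + 0.6(0.2) = 2.88 + 2.24 + 0.12 = 5.24
The controlling combination is 2, giving 6.45 kip/ft.

6.45 kip/ft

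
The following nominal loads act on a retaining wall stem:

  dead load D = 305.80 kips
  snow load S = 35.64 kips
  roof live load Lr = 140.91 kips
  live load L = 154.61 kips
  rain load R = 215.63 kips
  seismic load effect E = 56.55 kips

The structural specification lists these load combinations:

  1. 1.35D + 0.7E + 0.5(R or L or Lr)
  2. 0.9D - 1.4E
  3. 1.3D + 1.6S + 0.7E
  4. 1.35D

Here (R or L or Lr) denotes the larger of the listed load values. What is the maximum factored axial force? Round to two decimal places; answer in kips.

(R or L or Lr) → R = 215.63 kips.
1. 1.35(305.80) + 0.7(56.55) + 0.5(215.63) = 560.23
2. 0.9(305.80) - 1.4(56.55) = 196.05
3. 1.3(305.80) + 1.6(35.64) + 0.7(56.55) = 494.15
4. 1.35(305.80) = 412.83
The controlling combination is 1, giving 560.23 kips.

560.23 kips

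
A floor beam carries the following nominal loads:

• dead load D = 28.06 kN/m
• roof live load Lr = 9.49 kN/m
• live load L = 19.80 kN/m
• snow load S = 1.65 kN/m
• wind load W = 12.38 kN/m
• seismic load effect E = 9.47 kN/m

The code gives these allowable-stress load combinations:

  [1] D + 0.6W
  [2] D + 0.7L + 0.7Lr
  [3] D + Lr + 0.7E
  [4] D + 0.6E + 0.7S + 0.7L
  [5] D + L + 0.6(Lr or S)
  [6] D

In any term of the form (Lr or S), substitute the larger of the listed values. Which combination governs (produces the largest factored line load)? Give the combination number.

(Lr or S) → Lr = 9.49 kN/m.
[1] 1.0(28.06) + 0.6(12.38) = 28.06 + 7.43 = 35.49
[2] 1.0(28.06) + 0.7(19.80) + 0.7(9.49) = 28.06 + 13.86 + 6.64 = 48.56
[3] 1.0(28.06) + 1.0(9.49) + 0.7(9.47) = 28.06 + 9.49 + 6.63 = 44.18
[4] 1.0(28.06) + 0.6(9.47) + 0.7(1.65) + 0.7(19.80) = 28.06 + 5.68 + 1.16 + 13.86 = 48.76
[5] 1.0(28.06) + 1.0(19.80) + 0.6(9.49) = 28.06 + 19.80 + 5.69 = 53.55
[6] 1.0(28.06) = 28.06
The largest value is 53.55 kN/m from combination 5.

Combination 5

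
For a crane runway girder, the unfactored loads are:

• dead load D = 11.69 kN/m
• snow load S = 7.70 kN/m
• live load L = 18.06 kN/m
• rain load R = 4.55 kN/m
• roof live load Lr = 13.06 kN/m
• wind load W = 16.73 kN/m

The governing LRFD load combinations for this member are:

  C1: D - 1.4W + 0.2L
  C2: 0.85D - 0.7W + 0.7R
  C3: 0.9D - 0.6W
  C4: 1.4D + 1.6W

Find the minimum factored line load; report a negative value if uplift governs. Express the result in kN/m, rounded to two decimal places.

C1: 1.0(11.69) - 1.4(16.73) + 0.2(18.06) = -8.12
C2: 0.85(11.69) - 0.7(16.73) + 0.7(4.55) = 1.41
C3: 0.9(11.69) - 0.6(16.73) = 0.48
C4: 1.4(11.69) + 1.6(16.73) = 43.13
Combination 1 gives the minimum: -8.12 kN/m.

-8.12 kN/m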